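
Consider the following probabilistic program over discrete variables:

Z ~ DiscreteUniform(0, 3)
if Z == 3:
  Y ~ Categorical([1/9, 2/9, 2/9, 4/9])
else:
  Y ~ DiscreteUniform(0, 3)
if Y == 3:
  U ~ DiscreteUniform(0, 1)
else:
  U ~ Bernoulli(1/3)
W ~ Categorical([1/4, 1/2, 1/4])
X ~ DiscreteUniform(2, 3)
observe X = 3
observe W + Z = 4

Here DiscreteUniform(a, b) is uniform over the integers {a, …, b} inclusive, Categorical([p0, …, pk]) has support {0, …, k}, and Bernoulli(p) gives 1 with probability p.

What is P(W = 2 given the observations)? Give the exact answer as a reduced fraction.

P(W = 2 | obs) = 1/3

Enumerate traces; 16 have nonzero weight after conditioning:
  (Z=2, Y=0, U=0, W=2, X=3) weight 1/192
  (Z=2, Y=0, U=1, W=2, X=3) weight 1/384
  (Z=2, Y=1, U=0, W=2, X=3) weight 1/192
  (Z=2, Y=1, U=1, W=2, X=3) weight 1/384
  (Z=2, Y=2, U=0, W=2, X=3) weight 1/192
  (Z=2, Y=2, U=1, W=2, X=3) weight 1/384
  (Z=2, Y=3, U=0, W=2, X=3) weight 1/256
  (Z=2, Y=3, U=1, W=2, X=3) weight 1/256
  (Z=3, Y=0, U=0, W=1, X=3) weight 1/216
  … 7 more
Group by W:
  weight(W=1) = 1/16
  weight(W=2) = 1/32
Total weight = 1/16 + 1/32 = 3/32
P(W=1 | obs) = 1/16 / 3/32 = 2/3
P(W=2 | obs) = 1/32 / 3/32 = 1/3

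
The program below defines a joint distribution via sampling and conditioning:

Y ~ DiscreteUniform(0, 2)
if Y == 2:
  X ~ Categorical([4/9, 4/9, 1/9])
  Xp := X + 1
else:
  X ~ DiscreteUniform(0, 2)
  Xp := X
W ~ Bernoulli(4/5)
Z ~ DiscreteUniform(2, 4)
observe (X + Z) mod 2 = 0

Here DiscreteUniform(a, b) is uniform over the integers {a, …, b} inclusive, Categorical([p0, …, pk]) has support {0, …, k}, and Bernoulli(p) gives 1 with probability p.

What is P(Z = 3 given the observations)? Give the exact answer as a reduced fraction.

Enumerate traces; 30 have nonzero weight after conditioning:
  (Y=0, X=0, W=0, Z=2) weight 1/135
  (Y=0, X=0, W=0, Z=4) weight 1/135
  (Y=0, X=0, W=1, Z=2) weight 4/135
  (Y=0, X=0, W=1, Z=4) weight 4/135
  (Y=0, X=1, W=0, Z=3) weight 1/135
  (Y=0, X=1, W=1, Z=3) weight 4/135
  (Y=0, X=2, W=0, Z=2) weight 1/135
  (Y=0, X=2, W=0, Z=4) weight 1/135
  … 22 more
Group by Z:
  weight(Z=2) = 17/81
  weight(Z=3) = 10/81
  weight(Z=4) = 17/81
Total weight = 17/81 + 10/81 + 17/81 = 44/81
P(Z=2 | obs) = 17/81 / 44/81 = 17/44
P(Z=3 | obs) = 10/81 / 44/81 = 5/22
P(Z=4 | obs) = 17/81 / 44/81 = 17/44

P(Z = 3 | obs) = 5/22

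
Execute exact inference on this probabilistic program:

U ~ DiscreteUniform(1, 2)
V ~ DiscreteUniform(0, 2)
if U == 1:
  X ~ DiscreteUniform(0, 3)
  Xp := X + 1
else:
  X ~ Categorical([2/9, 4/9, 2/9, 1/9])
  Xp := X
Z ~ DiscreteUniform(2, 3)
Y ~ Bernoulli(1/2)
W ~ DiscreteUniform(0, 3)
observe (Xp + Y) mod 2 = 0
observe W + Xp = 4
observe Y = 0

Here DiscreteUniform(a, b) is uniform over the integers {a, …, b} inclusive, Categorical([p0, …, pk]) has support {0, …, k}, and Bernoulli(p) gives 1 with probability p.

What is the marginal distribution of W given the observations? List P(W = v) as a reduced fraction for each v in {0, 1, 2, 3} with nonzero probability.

Enumerate traces; 18 have nonzero weight after conditioning:
  (U=1, V=0, X=1, Z=2, Y=0, W=2) weight 1/384
  (U=1, V=0, X=1, Z=3, Y=0, W=2) weight 1/384
  (U=1, V=0, X=3, Z=2, Y=0, W=0) weight 1/384
  (U=1, V=0, X=3, Z=3, Y=0, W=0) weight 1/384
  (U=1, V=1, X=1, Z=2, Y=0, W=2) weight 1/384
  (U=1, V=1, X=1, Z=3, Y=0, W=2) weight 1/384
  (U=1, V=1, X=3, Z=2, Y=0, W=0) weight 1/384
  (U=1, V=1, X=3, Z=3, Y=0, W=0) weight 1/384
  … 10 more
Group by W:
  weight(W=0) = 1/64
  weight(W=2) = 17/576
Total weight = 1/64 + 17/576 = 13/288
P(W=0 | obs) = 1/64 / 13/288 = 9/26
P(W=2 | obs) = 17/576 / 13/288 = 17/26

P(W=0) = 9/26, P(W=2) = 17/26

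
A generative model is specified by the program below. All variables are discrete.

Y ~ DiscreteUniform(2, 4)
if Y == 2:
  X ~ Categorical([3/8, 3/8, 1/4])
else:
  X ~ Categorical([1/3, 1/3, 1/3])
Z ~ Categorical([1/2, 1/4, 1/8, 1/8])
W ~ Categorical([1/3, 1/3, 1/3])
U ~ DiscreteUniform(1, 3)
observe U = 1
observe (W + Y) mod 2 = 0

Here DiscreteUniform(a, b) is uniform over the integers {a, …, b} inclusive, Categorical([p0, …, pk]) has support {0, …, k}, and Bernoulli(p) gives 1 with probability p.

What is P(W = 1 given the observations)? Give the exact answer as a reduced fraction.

P(W = 1 | obs) = 1/5

Enumerate traces; 60 have nonzero weight after conditioning:
  (Y=2, X=0, Z=0, W=0, U=1) weight 1/144
  (Y=2, X=0, Z=0, W=2, U=1) weight 1/144
  (Y=2, X=0, Z=1, W=0, U=1) weight 1/288
  (Y=2, X=0, Z=1, W=2, U=1) weight 1/288
  (Y=2, X=0, Z=2, W=0, U=1) weight 1/576
  (Y=2, X=0, Z=2, W=2, U=1) weight 1/576
  (Y=2, X=0, Z=3, W=0, U=1) weight 1/576
  (Y=2, X=0, Z=3, W=2, U=1) weight 1/576
  (Y=3, X=0, Z=0, W=1, U=1) weight 1/162
  … 51 more
Group by W:
  weight(W=0) = 2/27
  weight(W=1) = 1/27
  weight(W=2) = 2/27
Total weight = 2/27 + 1/27 + 2/27 = 5/27
P(W=0 | obs) = 2/27 / 5/27 = 2/5
P(W=1 | obs) = 1/27 / 5/27 = 1/5
P(W=2 | obs) = 2/27 / 5/27 = 2/5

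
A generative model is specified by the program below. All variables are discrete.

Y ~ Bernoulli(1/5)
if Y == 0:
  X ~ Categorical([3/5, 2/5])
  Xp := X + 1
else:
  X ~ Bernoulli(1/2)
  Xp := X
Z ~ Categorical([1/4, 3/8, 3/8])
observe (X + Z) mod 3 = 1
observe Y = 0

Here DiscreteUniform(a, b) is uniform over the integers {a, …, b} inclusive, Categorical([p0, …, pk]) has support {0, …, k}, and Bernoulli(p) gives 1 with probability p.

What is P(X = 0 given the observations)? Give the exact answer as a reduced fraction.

P(X = 0 | obs) = 9/13

Enumerate traces; 2 have nonzero weight after conditioning:
  (Y=0, X=0, Z=1) weight 9/50
  (Y=0, X=1, Z=0) weight 2/25
Group by X:
  weight(X=0) = 9/50
  weight(X=1) = 2/25
Total weight = 9/50 + 2/25 = 13/50
P(X=0 | obs) = 9/50 / 13/50 = 9/13
P(X=1 | obs) = 2/25 / 13/50 = 4/13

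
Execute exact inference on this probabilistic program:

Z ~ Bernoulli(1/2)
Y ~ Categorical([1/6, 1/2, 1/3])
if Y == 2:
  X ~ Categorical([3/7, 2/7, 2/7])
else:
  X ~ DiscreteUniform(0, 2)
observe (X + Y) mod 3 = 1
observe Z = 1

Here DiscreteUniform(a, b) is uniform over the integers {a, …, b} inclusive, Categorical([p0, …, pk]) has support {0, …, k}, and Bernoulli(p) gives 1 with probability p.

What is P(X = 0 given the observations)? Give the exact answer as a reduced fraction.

P(X = 0 | obs) = 21/40

Enumerate traces; 3 have nonzero weight after conditioning:
  (Z=1, Y=0, X=1) weight 1/36
  (Z=1, Y=1, X=0) weight 1/12
  (Z=1, Y=2, X=2) weight 1/21
Group by X:
  weight(X=0) = 1/12
  weight(X=1) = 1/36
  weight(X=2) = 1/21
Total weight = 1/12 + 1/36 + 1/21 = 10/63
P(X=0 | obs) = 1/12 / 10/63 = 21/40
P(X=1 | obs) = 1/36 / 10/63 = 7/40
P(X=2 | obs) = 1/21 / 10/63 = 3/10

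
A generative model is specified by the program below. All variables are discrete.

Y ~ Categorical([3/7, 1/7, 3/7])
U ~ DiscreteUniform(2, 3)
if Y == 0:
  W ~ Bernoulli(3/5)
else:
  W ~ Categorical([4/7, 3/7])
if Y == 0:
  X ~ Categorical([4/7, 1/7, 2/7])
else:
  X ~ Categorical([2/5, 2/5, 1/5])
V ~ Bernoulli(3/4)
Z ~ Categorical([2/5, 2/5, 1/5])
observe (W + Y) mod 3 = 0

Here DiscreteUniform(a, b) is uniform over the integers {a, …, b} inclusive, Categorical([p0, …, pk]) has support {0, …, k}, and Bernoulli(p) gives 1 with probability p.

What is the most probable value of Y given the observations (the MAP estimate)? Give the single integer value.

argmax_v P(Y = v | obs) = 2

Enumerate traces; 72 have nonzero weight after conditioning:
  (Y=0, U=2, W=0, X=0, V=0, Z=0) weight 6/1225
  (Y=0, U=2, W=0, X=0, V=0, Z=1) weight 6/1225
  (Y=0, U=2, W=0, X=0, V=0, Z=2) weight 3/1225
  (Y=0, U=2, W=0, X=0, V=1, Z=0) weight 18/1225
  (Y=0, U=2, W=0, X=0, V=1, Z=1) weight 18/1225
  (Y=0, U=2, W=0, X=0, V=1, Z=2) weight 9/1225
  (Y=0, U=2, W=0, X=1, V=0, Z=0) weight 3/2450
  (Y=0, U=2, W=0, X=1, V=0, Z=1) weight 3/2450
  (Y=2, U=2, W=1, X=0, V=0, Z=0) weight 9/2450
  … 63 more
Group by Y:
  weight(Y=0) = 6/35
  weight(Y=2) = 9/49
Total weight = 6/35 + 9/49 = 87/245
P(Y=0 | obs) = 6/35 / 87/245 = 14/29
P(Y=2 | obs) = 9/49 / 87/245 = 15/29
argmax = 2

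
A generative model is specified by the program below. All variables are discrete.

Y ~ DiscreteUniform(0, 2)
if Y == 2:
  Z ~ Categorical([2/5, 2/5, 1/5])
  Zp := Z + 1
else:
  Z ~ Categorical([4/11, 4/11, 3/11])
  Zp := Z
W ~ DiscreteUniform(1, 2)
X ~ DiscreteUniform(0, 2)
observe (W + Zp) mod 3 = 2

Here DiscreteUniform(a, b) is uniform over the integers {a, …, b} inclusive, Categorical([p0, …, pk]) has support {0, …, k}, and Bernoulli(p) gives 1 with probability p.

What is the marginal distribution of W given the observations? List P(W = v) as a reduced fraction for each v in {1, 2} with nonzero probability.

Enumerate traces; 18 have nonzero weight after conditioning:
  (Y=0, Z=0, W=2, X=0) weight 2/99
  (Y=0, Z=0, W=2, X=1) weight 2/99
  (Y=0, Z=0, W=2, X=2) weight 2/99
  (Y=0, Z=1, W=1, X=0) weight 2/99
  (Y=0, Z=1, W=1, X=1) weight 2/99
  (Y=0, Z=1, W=1, X=2) weight 2/99
  (Y=1, Z=0, W=2, X=0) weight 2/99
  (Y=1, Z=0, W=2, X=1) weight 2/99
  … 10 more
Group by W:
  weight(W=1) = 31/165
  weight(W=2) = 17/110
Total weight = 31/165 + 17/110 = 113/330
P(W=1 | obs) = 31/165 / 113/330 = 62/113
P(W=2 | obs) = 17/110 / 113/330 = 51/113

P(W=1) = 62/113, P(W=2) = 51/113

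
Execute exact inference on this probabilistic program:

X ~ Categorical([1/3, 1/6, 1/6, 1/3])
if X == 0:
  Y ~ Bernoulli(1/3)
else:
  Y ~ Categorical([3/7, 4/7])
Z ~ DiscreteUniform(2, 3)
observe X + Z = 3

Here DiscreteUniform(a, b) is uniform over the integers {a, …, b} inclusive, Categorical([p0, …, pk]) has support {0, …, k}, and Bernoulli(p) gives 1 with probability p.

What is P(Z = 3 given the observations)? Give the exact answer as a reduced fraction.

P(Z = 3 | obs) = 2/3

Enumerate traces; 4 have nonzero weight after conditioning:
  (X=0, Y=0, Z=3) weight 1/9
  (X=0, Y=1, Z=3) weight 1/18
  (X=1, Y=0, Z=2) weight 1/28
  (X=1, Y=1, Z=2) weight 1/21
Group by Z:
  weight(Z=2) = 1/12
  weight(Z=3) = 1/6
Total weight = 1/12 + 1/6 = 1/4
P(Z=2 | obs) = 1/12 / 1/4 = 1/3
P(Z=3 | obs) = 1/6 / 1/4 = 2/3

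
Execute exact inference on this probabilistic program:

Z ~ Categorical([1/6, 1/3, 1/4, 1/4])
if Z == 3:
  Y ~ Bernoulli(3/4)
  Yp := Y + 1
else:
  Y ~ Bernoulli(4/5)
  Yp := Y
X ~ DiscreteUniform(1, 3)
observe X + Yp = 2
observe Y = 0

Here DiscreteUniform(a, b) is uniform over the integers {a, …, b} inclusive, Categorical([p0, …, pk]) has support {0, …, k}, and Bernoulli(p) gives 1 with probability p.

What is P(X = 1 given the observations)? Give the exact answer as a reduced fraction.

Enumerate traces; 4 have nonzero weight after conditioning:
  (Z=0, Y=0, X=2) weight 1/90
  (Z=1, Y=0, X=2) weight 1/45
  (Z=2, Y=0, X=2) weight 1/60
  (Z=3, Y=0, X=1) weight 1/48
Group by X:
  weight(X=1) = 1/48
  weight(X=2) = 1/20
Total weight = 1/48 + 1/20 = 17/240
P(X=1 | obs) = 1/48 / 17/240 = 5/17
P(X=2 | obs) = 1/20 / 17/240 = 12/17

P(X = 1 | obs) = 5/17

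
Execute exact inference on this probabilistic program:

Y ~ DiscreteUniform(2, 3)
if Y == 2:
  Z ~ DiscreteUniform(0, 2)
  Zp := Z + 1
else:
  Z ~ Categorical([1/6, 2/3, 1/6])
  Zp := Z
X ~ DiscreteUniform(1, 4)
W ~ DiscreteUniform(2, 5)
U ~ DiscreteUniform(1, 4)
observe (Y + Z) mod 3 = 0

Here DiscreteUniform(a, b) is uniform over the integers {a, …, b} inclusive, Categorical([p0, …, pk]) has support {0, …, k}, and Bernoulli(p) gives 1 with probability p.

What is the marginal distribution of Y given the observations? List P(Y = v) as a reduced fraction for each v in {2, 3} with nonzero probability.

Enumerate traces; 128 have nonzero weight after conditioning:
  (Y=2, Z=1, X=1, W=2, U=1) weight 1/384
  (Y=2, Z=1, X=1, W=2, U=2) weight 1/384
  (Y=2, Z=1, X=1, W=2, U=3) weight 1/384
  (Y=2, Z=1, X=1, W=2, U=4) weight 1/384
  (Y=2, Z=1, X=1, W=3, U=1) weight 1/384
  (Y=2, Z=1, X=1, W=3, U=2) weight 1/384
  (Y=2, Z=1, X=1, W=3, U=3) weight 1/384
  (Y=2, Z=1, X=1, W=3, U=4) weight 1/384
  (Y=3, Z=0, X=1, W=2, U=1) weight 1/768
  … 119 more
Group by Y:
  weight(Y=2) = 1/6
  weight(Y=3) = 1/12
Total weight = 1/6 + 1/12 = 1/4
P(Y=2 | obs) = 1/6 / 1/4 = 2/3
P(Y=3 | obs) = 1/12 / 1/4 = 1/3

P(Y=2) = 2/3, P(Y=3) = 1/3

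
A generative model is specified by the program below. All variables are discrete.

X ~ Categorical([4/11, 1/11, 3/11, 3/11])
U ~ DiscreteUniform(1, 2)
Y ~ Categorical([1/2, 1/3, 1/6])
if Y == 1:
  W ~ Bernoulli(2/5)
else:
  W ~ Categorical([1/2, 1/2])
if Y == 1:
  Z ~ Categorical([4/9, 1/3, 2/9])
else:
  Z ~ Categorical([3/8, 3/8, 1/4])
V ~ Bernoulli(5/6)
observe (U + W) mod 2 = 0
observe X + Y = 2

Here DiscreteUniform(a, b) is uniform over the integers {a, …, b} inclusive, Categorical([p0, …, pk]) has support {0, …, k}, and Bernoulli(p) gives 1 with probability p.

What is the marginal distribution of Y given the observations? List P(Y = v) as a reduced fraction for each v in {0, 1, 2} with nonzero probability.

Enumerate traces; 36 have nonzero weight after conditioning:
  (X=0, U=1, Y=2, W=1, Z=0, V=0) weight 1/1056
  (X=0, U=1, Y=2, W=1, Z=0, V=1) weight 5/1056
  (X=0, U=1, Y=2, W=1, Z=1, V=0) weight 1/1056
  (X=0, U=1, Y=2, W=1, Z=1, V=1) weight 5/1056
  (X=0, U=1, Y=2, W=1, Z=2, V=0) weight 1/1584
  (X=0, U=1, Y=2, W=1, Z=2, V=1) weight 5/1584
  (X=0, U=2, Y=2, W=0, Z=0, V=0) weight 1/1056
  (X=0, U=2, Y=2, W=0, Z=0, V=1) weight 5/1056
  (X=1, U=1, Y=1, W=1, Z=0, V=0) weight 2/4455
  (X=2, U=1, Y=0, W=1, Z=0, V=0) weight 3/1408
  … 26 more
Group by Y:
  weight(Y=0) = 3/44
  weight(Y=1) = 1/66
  weight(Y=2) = 1/33
Total weight = 3/44 + 1/66 + 1/33 = 5/44
P(Y=0 | obs) = 3/44 / 5/44 = 3/5
P(Y=1 | obs) = 1/66 / 5/44 = 2/15
P(Y=2 | obs) = 1/33 / 5/44 = 4/15

P(Y=0) = 3/5, P(Y=1) = 2/15, P(Y=2) = 4/15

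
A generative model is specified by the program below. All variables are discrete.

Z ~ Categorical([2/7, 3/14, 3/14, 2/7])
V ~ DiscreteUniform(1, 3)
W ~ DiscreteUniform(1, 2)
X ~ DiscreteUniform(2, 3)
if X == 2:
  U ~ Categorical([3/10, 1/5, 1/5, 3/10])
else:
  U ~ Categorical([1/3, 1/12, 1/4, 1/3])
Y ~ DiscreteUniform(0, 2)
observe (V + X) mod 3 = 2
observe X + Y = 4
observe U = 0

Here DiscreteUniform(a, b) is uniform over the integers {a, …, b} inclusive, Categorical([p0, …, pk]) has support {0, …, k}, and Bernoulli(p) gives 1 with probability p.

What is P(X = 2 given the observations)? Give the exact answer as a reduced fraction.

Enumerate traces; 16 have nonzero weight after conditioning:
  (Z=0, V=2, W=1, X=3, U=0, Y=1) weight 1/378
  (Z=0, V=2, W=2, X=3, U=0, Y=1) weight 1/378
  (Z=0, V=3, W=1, X=2, U=0, Y=2) weight 1/420
  (Z=0, V=3, W=2, X=2, U=0, Y=2) weight 1/420
  (Z=1, V=2, W=1, X=3, U=0, Y=1) weight 1/504
  (Z=1, V=2, W=2, X=3, U=0, Y=1) weight 1/504
  (Z=1, V=3, W=1, X=2, U=0, Y=2) weight 1/560
  (Z=1, V=3, W=2, X=2, U=0, Y=2) weight 1/560
  … 8 more
Group by X:
  weight(X=2) = 1/60
  weight(X=3) = 1/54
Total weight = 1/60 + 1/54 = 19/540
P(X=2 | obs) = 1/60 / 19/540 = 9/19
P(X=3 | obs) = 1/54 / 19/540 = 10/19

P(X = 2 | obs) = 9/19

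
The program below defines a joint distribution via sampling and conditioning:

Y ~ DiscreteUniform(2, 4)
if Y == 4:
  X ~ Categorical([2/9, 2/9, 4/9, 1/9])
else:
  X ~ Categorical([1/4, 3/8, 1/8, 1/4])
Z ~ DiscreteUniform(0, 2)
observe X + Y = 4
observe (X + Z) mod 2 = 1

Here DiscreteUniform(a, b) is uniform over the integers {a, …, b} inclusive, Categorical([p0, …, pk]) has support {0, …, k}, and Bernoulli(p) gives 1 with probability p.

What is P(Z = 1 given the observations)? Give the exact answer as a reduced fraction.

Enumerate traces; 4 have nonzero weight after conditioning:
  (Y=2, X=2, Z=1) weight 1/72
  (Y=3, X=1, Z=0) weight 1/24
  (Y=3, X=1, Z=2) weight 1/24
  (Y=4, X=0, Z=1) weight 2/81
Group by Z:
  weight(Z=0) = 1/24
  weight(Z=1) = 25/648
  weight(Z=2) = 1/24
Total weight = 1/24 + 25/648 + 1/24 = 79/648
P(Z=0 | obs) = 1/24 / 79/648 = 27/79
P(Z=1 | obs) = 25/648 / 79/648 = 25/79
P(Z=2 | obs) = 1/24 / 79/648 = 27/79

P(Z = 1 | obs) = 25/79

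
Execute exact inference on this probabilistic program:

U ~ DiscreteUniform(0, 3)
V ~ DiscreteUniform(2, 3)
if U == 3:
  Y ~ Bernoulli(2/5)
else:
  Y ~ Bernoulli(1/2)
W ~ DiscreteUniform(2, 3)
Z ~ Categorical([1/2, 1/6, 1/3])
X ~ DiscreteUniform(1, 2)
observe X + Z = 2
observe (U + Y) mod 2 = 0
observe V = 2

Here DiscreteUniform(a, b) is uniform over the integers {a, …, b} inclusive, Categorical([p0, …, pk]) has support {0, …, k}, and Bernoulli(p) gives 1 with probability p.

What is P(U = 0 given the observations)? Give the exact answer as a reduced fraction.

Enumerate traces; 16 have nonzero weight after conditioning:
  (U=0, V=2, Y=0, W=2, Z=0, X=2) weight 1/128
  (U=0, V=2, Y=0, W=2, Z=1, X=1) weight 1/384
  (U=0, V=2, Y=0, W=3, Z=0, X=2) weight 1/128
  (U=0, V=2, Y=0, W=3, Z=1, X=1) weight 1/384
  (U=1, V=2, Y=1, W=2, Z=0, X=2) weight 1/128
  (U=1, V=2, Y=1, W=2, Z=1, X=1) weight 1/384
  (U=1, V=2, Y=1, W=3, Z=0, X=2) weight 1/128
  (U=1, V=2, Y=1, W=3, Z=1, X=1) weight 1/384
  (U=2, V=2, Y=0, W=2, Z=0, X=2) weight 1/128
  (U=3, V=2, Y=1, W=2, Z=0, X=2) weight 1/160
  … 6 more
Group by U:
  weight(U=0) = 1/48
  weight(U=1) = 1/48
  weight(U=2) = 1/48
  weight(U=3) = 1/60
Total weight = 1/48 + 1/48 + 1/48 + 1/60 = 19/240
P(U=0 | obs) = 1/48 / 19/240 = 5/19
P(U=1 | obs) = 1/48 / 19/240 = 5/19
P(U=2 | obs) = 1/48 / 19/240 = 5/19
P(U=3 | obs) = 1/60 / 19/240 = 4/19

P(U = 0 | obs) = 5/19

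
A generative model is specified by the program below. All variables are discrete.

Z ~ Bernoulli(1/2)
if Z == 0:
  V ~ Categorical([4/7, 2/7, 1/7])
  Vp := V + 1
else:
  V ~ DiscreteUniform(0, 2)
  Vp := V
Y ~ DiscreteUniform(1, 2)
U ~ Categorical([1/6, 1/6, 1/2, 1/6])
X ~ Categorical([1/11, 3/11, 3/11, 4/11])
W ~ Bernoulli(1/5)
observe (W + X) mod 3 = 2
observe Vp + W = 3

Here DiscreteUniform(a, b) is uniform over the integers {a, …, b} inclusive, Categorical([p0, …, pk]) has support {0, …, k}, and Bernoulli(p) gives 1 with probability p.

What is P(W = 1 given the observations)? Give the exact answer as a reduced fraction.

Enumerate traces; 24 have nonzero weight after conditioning:
  (Z=0, V=1, Y=1, U=0, X=1, W=1) weight 1/1540
  (Z=0, V=1, Y=1, U=1, X=1, W=1) weight 1/1540
  (Z=0, V=1, Y=1, U=2, X=1, W=1) weight 3/1540
  (Z=0, V=1, Y=1, U=3, X=1, W=1) weight 1/1540
  (Z=0, V=1, Y=2, U=0, X=1, W=1) weight 1/1540
  (Z=0, V=1, Y=2, U=1, X=1, W=1) weight 1/1540
  (Z=0, V=1, Y=2, U=2, X=1, W=1) weight 3/1540
  (Z=0, V=1, Y=2, U=3, X=1, W=1) weight 1/1540
  (Z=0, V=2, Y=1, U=0, X=2, W=0) weight 1/770
  … 15 more
Group by W:
  weight(W=0) = 6/385
  weight(W=1) = 13/770
Total weight = 6/385 + 13/770 = 5/154
P(W=0 | obs) = 6/385 / 5/154 = 12/25
P(W=1 | obs) = 13/770 / 5/154 = 13/25

P(W = 1 | obs) = 13/25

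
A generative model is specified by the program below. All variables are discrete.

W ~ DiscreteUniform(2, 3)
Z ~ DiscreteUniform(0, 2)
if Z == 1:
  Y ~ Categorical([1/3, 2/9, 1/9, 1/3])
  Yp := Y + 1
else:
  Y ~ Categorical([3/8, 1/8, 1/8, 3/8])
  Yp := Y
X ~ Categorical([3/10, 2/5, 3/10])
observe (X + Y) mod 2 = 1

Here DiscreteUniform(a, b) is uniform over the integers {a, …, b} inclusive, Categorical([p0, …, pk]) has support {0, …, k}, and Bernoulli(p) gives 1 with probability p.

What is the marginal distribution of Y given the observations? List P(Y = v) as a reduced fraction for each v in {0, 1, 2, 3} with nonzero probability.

Enumerate traces; 36 have nonzero weight after conditioning:
  (W=2, Z=0, Y=0, X=1) weight 1/40
  (W=2, Z=0, Y=1, X=0) weight 1/160
  (W=2, Z=0, Y=1, X=2) weight 1/160
  (W=2, Z=0, Y=2, X=1) weight 1/120
  (W=2, Z=0, Y=3, X=0) weight 3/160
  (W=2, Z=0, Y=3, X=2) weight 3/160
  (W=2, Z=1, Y=0, X=1) weight 1/45
  (W=2, Z=1, Y=1, X=0) weight 1/90
  … 28 more
Group by Y:
  weight(Y=0) = 13/90
  weight(Y=1) = 17/180
  weight(Y=2) = 13/270
  weight(Y=3) = 13/60
Total weight = 13/90 + 17/180 + 13/270 + 13/60 = 68/135
P(Y=0 | obs) = 13/90 / 68/135 = 39/136
P(Y=1 | obs) = 17/180 / 68/135 = 3/16
P(Y=2 | obs) = 13/270 / 68/135 = 13/136
P(Y=3 | obs) = 13/60 / 68/135 = 117/272

P(Y=0) = 39/136, P(Y=1) = 3/16, P(Y=2) = 13/136, P(Y=3) = 117/272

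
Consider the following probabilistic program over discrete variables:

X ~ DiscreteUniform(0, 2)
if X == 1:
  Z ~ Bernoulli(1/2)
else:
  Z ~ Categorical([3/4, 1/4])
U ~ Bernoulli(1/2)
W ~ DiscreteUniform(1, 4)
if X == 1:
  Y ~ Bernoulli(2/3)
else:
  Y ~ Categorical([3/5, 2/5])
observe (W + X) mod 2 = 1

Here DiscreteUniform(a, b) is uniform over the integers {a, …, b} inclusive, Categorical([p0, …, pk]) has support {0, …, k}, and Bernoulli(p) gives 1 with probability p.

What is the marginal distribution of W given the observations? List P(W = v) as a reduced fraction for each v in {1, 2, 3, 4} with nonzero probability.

Enumerate traces; 48 have nonzero weight after conditioning:
  (X=0, Z=0, U=0, W=1, Y=0) weight 3/160
  (X=0, Z=0, U=0, W=1, Y=1) weight 1/80
  (X=0, Z=0, U=0, W=3, Y=0) weight 3/160
  (X=0, Z=0, U=0, W=3, Y=1) weight 1/80
  (X=0, Z=0, U=1, W=1, Y=0) weight 3/160
  (X=0, Z=0, U=1, W=1, Y=1) weight 1/80
  (X=0, Z=0, U=1, W=3, Y=0) weight 3/160
  (X=0, Z=0, U=1, W=3, Y=1) weight 1/80
  (X=1, Z=0, U=0, W=2, Y=0) weight 1/144
  (X=1, Z=0, U=0, W=4, Y=0) weight 1/144
  … 38 more
Group by W:
  weight(W=1) = 1/6
  weight(W=2) = 1/12
  weight(W=3) = 1/6
  weight(W=4) = 1/12
Total weight = 1/6 + 1/12 + 1/6 + 1/12 = 1/2
P(W=1 | obs) = 1/6 / 1/2 = 1/3
P(W=2 | obs) = 1/12 / 1/2 = 1/6
P(W=3 | obs) = 1/6 / 1/2 = 1/3
P(W=4 | obs) = 1/12 / 1/2 = 1/6

P(W=1) = 1/3, P(W=2) = 1/6, P(W=3) = 1/3, P(W=4) = 1/6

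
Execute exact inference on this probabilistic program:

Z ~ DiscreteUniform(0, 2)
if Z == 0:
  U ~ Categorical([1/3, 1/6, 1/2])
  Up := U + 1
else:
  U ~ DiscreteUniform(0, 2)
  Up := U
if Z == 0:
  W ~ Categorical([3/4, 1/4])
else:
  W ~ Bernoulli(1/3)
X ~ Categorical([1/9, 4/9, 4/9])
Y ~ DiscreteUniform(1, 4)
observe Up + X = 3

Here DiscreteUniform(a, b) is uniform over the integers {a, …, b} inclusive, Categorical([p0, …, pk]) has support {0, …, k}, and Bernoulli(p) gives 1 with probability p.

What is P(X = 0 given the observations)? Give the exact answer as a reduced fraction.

P(X = 0 | obs) = 3/47

Enumerate traces; 56 have nonzero weight after conditioning:
  (Z=0, U=0, W=0, X=2, Y=1) weight 1/108
  (Z=0, U=0, W=0, X=2, Y=2) weight 1/108
  (Z=0, U=0, W=0, X=2, Y=3) weight 1/108
  (Z=0, U=0, W=0, X=2, Y=4) weight 1/108
  (Z=0, U=0, W=1, X=2, Y=1) weight 1/324
  (Z=0, U=0, W=1, X=2, Y=2) weight 1/324
  (Z=0, U=0, W=1, X=2, Y=3) weight 1/324
  (Z=0, U=0, W=1, X=2, Y=4) weight 1/324
  (Z=0, U=1, W=0, X=1, Y=1) weight 1/216
  (Z=0, U=2, W=0, X=0, Y=1) weight 1/288
  … 46 more
Group by X:
  weight(X=0) = 1/54
  weight(X=1) = 10/81
  weight(X=2) = 4/27
Total weight = 1/54 + 10/81 + 4/27 = 47/162
P(X=0 | obs) = 1/54 / 47/162 = 3/47
P(X=1 | obs) = 10/81 / 47/162 = 20/47
P(X=2 | obs) = 4/27 / 47/162 = 24/47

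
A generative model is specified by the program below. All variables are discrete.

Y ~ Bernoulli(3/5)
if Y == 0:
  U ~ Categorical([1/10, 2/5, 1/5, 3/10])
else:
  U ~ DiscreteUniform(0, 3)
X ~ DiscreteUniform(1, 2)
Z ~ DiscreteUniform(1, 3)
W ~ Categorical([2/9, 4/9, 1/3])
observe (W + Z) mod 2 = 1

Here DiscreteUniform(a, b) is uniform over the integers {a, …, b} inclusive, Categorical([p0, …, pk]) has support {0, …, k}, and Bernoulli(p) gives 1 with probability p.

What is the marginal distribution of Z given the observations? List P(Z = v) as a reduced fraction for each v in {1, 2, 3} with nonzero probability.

P(Z=1) = 5/14, P(Z=2) = 2/7, P(Z=3) = 5/14

Enumerate traces; 80 have nonzero weight after conditioning:
  (Y=0, U=0, X=1, Z=1, W=0) weight 1/675
  (Y=0, U=0, X=1, Z=1, W=2) weight 1/450
  (Y=0, U=0, X=1, Z=2, W=1) weight 2/675
  (Y=0, U=0, X=1, Z=3, W=0) weight 1/675
  (Y=0, U=0, X=1, Z=3, W=2) weight 1/450
  (Y=0, U=0, X=2, Z=1, W=0) weight 1/675
  (Y=0, U=0, X=2, Z=1, W=2) weight 1/450
  (Y=0, U=0, X=2, Z=2, W=1) weight 2/675
  … 72 more
Group by Z:
  weight(Z=1) = 5/27
  weight(Z=2) = 4/27
  weight(Z=3) = 5/27
Total weight = 5/27 + 4/27 + 5/27 = 14/27
P(Z=1 | obs) = 5/27 / 14/27 = 5/14
P(Z=2 | obs) = 4/27 / 14/27 = 2/7
P(Z=3 | obs) = 5/27 / 14/27 = 5/14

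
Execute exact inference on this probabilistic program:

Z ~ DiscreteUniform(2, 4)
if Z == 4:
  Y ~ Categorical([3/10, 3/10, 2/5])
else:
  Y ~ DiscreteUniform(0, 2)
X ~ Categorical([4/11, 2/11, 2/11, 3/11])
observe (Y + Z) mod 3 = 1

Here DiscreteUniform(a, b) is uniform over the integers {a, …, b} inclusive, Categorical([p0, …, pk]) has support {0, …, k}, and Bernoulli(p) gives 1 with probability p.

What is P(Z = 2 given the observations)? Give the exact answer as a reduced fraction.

P(Z = 2 | obs) = 10/29

Enumerate traces; 12 have nonzero weight after conditioning:
  (Z=2, Y=2, X=0) weight 4/99
  (Z=2, Y=2, X=1) weight 2/99
  (Z=2, Y=2, X=2) weight 2/99
  (Z=2, Y=2, X=3) weight 1/33
  (Z=3, Y=1, X=0) weight 4/99
  (Z=3, Y=1, X=1) weight 2/99
  (Z=3, Y=1, X=2) weight 2/99
  (Z=3, Y=1, X=3) weight 1/33
  (Z=4, Y=0, X=0) weight 2/55
  … 3 more
Group by Z:
  weight(Z=2) = 1/9
  weight(Z=3) = 1/9
  weight(Z=4) = 1/10
Total weight = 1/9 + 1/9 + 1/10 = 29/90
P(Z=2 | obs) = 1/9 / 29/90 = 10/29
P(Z=3 | obs) = 1/9 / 29/90 = 10/29
P(Z=4 | obs) = 1/10 / 29/90 = 9/29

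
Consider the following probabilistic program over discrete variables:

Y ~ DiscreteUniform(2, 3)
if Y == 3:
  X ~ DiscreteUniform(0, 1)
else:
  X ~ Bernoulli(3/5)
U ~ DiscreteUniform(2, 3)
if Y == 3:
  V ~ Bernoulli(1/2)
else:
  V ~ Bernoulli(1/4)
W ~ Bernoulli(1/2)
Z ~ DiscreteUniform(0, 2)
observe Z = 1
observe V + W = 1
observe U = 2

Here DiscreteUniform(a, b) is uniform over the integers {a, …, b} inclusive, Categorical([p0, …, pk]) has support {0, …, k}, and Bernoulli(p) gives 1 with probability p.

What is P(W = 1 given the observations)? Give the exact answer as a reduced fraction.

Enumerate traces; 8 have nonzero weight after conditioning:
  (Y=2, X=0, U=2, V=0, W=1, Z=1) weight 1/80
  (Y=2, X=0, U=2, V=1, W=0, Z=1) weight 1/240
  (Y=2, X=1, U=2, V=0, W=1, Z=1) weight 3/160
  (Y=2, X=1, U=2, V=1, W=0, Z=1) weight 1/160
  (Y=3, X=0, U=2, V=0, W=1, Z=1) weight 1/96
  (Y=3, X=0, U=2, V=1, W=0, Z=1) weight 1/96
  (Y=3, X=1, U=2, V=0, W=1, Z=1) weight 1/96
  (Y=3, X=1, U=2, V=1, W=0, Z=1) weight 1/96
Group by W:
  weight(W=0) = 1/32
  weight(W=1) = 5/96
Total weight = 1/32 + 5/96 = 1/12
P(W=0 | obs) = 1/32 / 1/12 = 3/8
P(W=1 | obs) = 5/96 / 1/12 = 5/8

P(W = 1 | obs) = 5/8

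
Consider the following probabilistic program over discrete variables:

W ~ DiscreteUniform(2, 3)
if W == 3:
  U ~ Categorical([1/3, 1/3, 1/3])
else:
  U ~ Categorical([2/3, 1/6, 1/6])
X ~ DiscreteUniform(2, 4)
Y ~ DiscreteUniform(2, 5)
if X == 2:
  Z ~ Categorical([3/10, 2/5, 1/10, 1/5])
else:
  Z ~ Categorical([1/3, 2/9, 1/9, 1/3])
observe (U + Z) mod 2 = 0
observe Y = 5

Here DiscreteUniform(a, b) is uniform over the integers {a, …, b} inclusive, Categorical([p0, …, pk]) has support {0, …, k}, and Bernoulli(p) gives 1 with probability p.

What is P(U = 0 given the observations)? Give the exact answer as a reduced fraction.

P(U = 0 | obs) = 116/251

Enumerate traces; 36 have nonzero weight after conditioning:
  (W=2, U=0, X=2, Y=5, Z=0) weight 1/120
  (W=2, U=0, X=2, Y=5, Z=2) weight 1/360
  (W=2, U=0, X=3, Y=5, Z=0) weight 1/108
  (W=2, U=0, X=3, Y=5, Z=2) weight 1/324
  (W=2, U=0, X=4, Y=5, Z=0) weight 1/108
  (W=2, U=0, X=4, Y=5, Z=2) weight 1/324
  (W=2, U=1, X=2, Y=5, Z=1) weight 1/360
  (W=2, U=1, X=2, Y=5, Z=3) weight 1/720
  (W=2, U=2, X=2, Y=5, Z=0) weight 1/480
  … 27 more
Group by U:
  weight(U=0) = 29/540
  weight(U=1) = 77/2160
  weight(U=2) = 29/1080
Total weight = 29/540 + 77/2160 + 29/1080 = 251/2160
P(U=0 | obs) = 29/540 / 251/2160 = 116/251
P(U=1 | obs) = 77/2160 / 251/2160 = 77/251
P(U=2 | obs) = 29/1080 / 251/2160 = 58/251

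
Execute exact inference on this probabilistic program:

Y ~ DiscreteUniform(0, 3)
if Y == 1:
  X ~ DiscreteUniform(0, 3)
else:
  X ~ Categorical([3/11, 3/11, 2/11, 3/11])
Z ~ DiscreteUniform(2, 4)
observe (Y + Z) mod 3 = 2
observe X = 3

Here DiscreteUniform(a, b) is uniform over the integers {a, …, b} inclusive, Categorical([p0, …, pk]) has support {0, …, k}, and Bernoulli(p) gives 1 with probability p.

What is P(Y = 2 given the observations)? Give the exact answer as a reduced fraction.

P(Y = 2 | obs) = 12/47

Enumerate traces; 4 have nonzero weight after conditioning:
  (Y=0, X=3, Z=2) weight 1/44
  (Y=1, X=3, Z=4) weight 1/48
  (Y=2, X=3, Z=3) weight 1/44
  (Y=3, X=3, Z=2) weight 1/44
Group by Y:
  weight(Y=0) = 1/44
  weight(Y=1) = 1/48
  weight(Y=2) = 1/44
  weight(Y=3) = 1/44
Total weight = 1/44 + 1/48 + 1/44 + 1/44 = 47/528
P(Y=0 | obs) = 1/44 / 47/528 = 12/47
P(Y=1 | obs) = 1/48 / 47/528 = 11/47
P(Y=2 | obs) = 1/44 / 47/528 = 12/47
P(Y=3 | obs) = 1/44 / 47/528 = 12/47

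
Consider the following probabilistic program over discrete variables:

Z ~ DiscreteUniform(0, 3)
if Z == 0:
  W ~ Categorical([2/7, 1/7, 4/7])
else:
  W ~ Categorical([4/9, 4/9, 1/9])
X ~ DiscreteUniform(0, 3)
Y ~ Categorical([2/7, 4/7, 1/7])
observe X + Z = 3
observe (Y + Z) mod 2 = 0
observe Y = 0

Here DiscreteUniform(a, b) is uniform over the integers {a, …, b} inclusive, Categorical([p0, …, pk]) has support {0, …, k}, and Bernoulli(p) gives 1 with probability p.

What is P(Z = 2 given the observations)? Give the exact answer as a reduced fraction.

Enumerate traces; 6 have nonzero weight after conditioning:
  (Z=0, W=0, X=3, Y=0) weight 1/196
  (Z=0, W=1, X=3, Y=0) weight 1/392
  (Z=0, W=2, X=3, Y=0) weight 1/98
  (Z=2, W=0, X=1, Y=0) weight 1/126
  (Z=2, W=1, X=1, Y=0) weight 1/126
  (Z=2, W=2, X=1, Y=0) weight 1/504
Group by Z:
  weight(Z=0) = 1/56
  weight(Z=2) = 1/56
Total weight = 1/56 + 1/56 = 1/28
P(Z=0 | obs) = 1/56 / 1/28 = 1/2
P(Z=2 | obs) = 1/56 / 1/28 = 1/2

P(Z = 2 | obs) = 1/2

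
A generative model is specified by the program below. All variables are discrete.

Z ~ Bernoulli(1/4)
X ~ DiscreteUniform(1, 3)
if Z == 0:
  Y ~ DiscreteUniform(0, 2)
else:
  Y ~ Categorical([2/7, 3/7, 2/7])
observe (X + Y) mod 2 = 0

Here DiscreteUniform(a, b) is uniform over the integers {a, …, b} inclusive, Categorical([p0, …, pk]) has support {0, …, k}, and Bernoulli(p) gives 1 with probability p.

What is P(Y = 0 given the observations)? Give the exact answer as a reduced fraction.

P(Y = 0 | obs) = 9/38

Enumerate traces; 8 have nonzero weight after conditioning:
  (Z=0, X=1, Y=1) weight 1/12
  (Z=0, X=2, Y=0) weight 1/12
  (Z=0, X=2, Y=2) weight 1/12
  (Z=0, X=3, Y=1) weight 1/12
  (Z=1, X=1, Y=1) weight 1/28
  (Z=1, X=2, Y=0) weight 1/42
  (Z=1, X=2, Y=2) weight 1/42
  (Z=1, X=3, Y=1) weight 1/28
Group by Y:
  weight(Y=0) = 3/28
  weight(Y=1) = 5/21
  weight(Y=2) = 3/28
Total weight = 3/28 + 5/21 + 3/28 = 19/42
P(Y=0 | obs) = 3/28 / 19/42 = 9/38
P(Y=1 | obs) = 5/21 / 19/42 = 10/19
P(Y=2 | obs) = 3/28 / 19/42 = 9/38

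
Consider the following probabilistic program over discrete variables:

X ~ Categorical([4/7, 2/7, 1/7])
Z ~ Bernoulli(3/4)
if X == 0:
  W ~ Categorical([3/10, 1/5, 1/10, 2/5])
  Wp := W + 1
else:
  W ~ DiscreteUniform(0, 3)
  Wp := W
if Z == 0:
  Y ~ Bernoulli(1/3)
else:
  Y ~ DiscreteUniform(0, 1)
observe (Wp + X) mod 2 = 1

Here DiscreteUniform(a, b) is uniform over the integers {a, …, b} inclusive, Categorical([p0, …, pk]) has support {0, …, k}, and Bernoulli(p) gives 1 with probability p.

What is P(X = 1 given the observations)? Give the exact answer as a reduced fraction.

P(X = 1 | obs) = 10/31

Enumerate traces; 24 have nonzero weight after conditioning:
  (X=0, Z=0, W=0, Y=0) weight 1/35
  (X=0, Z=0, W=0, Y=1) weight 1/70
  (X=0, Z=0, W=2, Y=0) weight 1/105
  (X=0, Z=0, W=2, Y=1) weight 1/210
  (X=0, Z=1, W=0, Y=0) weight 9/140
  (X=0, Z=1, W=0, Y=1) weight 9/140
  (X=0, Z=1, W=2, Y=0) weight 3/140
  (X=0, Z=1, W=2, Y=1) weight 3/140
  (X=1, Z=0, W=0, Y=0) weight 1/84
  (X=2, Z=0, W=1, Y=0) weight 1/168
  … 14 more
Group by X:
  weight(X=0) = 8/35
  weight(X=1) = 1/7
  weight(X=2) = 1/14
Total weight = 8/35 + 1/7 + 1/14 = 31/70
P(X=0 | obs) = 8/35 / 31/70 = 16/31
P(X=1 | obs) = 1/7 / 31/70 = 10/31
P(X=2 | obs) = 1/14 / 31/70 = 5/31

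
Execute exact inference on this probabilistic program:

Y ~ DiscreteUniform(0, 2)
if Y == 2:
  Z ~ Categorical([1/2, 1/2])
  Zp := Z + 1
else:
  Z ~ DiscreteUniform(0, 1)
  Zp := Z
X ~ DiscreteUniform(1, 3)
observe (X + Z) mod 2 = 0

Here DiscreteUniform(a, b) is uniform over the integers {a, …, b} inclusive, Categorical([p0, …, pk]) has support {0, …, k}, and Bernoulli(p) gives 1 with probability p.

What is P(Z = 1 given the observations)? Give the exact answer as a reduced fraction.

Enumerate traces; 9 have nonzero weight after conditioning:
  (Y=0, Z=0, X=2) weight 1/18
  (Y=0, Z=1, X=1) weight 1/18
  (Y=0, Z=1, X=3) weight 1/18
  (Y=1, Z=0, X=2) weight 1/18
  (Y=1, Z=1, X=1) weight 1/18
  (Y=1, Z=1, X=3) weight 1/18
  (Y=2, Z=0, X=2) weight 1/18
  (Y=2, Z=1, X=1) weight 1/18
  … 1 more
Group by Z:
  weight(Z=0) = 1/6
  weight(Z=1) = 1/3
Total weight = 1/6 + 1/3 = 1/2
P(Z=0 | obs) = 1/6 / 1/2 = 1/3
P(Z=1 | obs) = 1/3 / 1/2 = 2/3

P(Z = 1 | obs) = 2/3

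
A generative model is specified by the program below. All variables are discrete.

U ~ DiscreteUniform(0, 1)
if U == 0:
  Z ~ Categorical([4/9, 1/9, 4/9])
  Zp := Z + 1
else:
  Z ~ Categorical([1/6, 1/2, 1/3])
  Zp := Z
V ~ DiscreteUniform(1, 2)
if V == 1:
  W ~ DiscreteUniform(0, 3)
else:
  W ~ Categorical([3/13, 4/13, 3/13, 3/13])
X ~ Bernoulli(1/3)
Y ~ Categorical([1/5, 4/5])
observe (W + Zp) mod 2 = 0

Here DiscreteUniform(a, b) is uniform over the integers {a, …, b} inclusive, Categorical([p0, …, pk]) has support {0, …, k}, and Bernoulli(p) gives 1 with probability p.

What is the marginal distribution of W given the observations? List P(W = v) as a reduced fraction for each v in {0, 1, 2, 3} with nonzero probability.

Enumerate traces; 96 have nonzero weight after conditioning:
  (U=0, Z=0, V=1, W=1, X=0, Y=0) weight 1/270
  (U=0, Z=0, V=1, W=1, X=0, Y=1) weight 2/135
  (U=0, Z=0, V=1, W=1, X=1, Y=0) weight 1/540
  (U=0, Z=0, V=1, W=1, X=1, Y=1) weight 1/135
  (U=0, Z=0, V=1, W=3, X=0, Y=0) weight 1/270
  (U=0, Z=0, V=1, W=3, X=0, Y=1) weight 2/135
  (U=0, Z=0, V=1, W=3, X=1, Y=0) weight 1/540
  (U=0, Z=0, V=1, W=3, X=1, Y=1) weight 1/135
  (U=0, Z=1, V=1, W=0, X=0, Y=0) weight 1/1080
  (U=0, Z=1, V=1, W=2, X=0, Y=0) weight 1/1080
  … 86 more
Group by W:
  weight(W=0) = 275/3744
  weight(W=1) = 725/3744
  weight(W=2) = 275/3744
  weight(W=3) = 625/3744
Total weight = 275/3744 + 725/3744 + 275/3744 + 625/3744 = 475/936
P(W=0 | obs) = 275/3744 / 475/936 = 11/76
P(W=1 | obs) = 725/3744 / 475/936 = 29/76
P(W=2 | obs) = 275/3744 / 475/936 = 11/76
P(W=3 | obs) = 625/3744 / 475/936 = 25/76

P(W=0) = 11/76, P(W=1) = 29/76, P(W=2) = 11/76, P(W=3) = 25/76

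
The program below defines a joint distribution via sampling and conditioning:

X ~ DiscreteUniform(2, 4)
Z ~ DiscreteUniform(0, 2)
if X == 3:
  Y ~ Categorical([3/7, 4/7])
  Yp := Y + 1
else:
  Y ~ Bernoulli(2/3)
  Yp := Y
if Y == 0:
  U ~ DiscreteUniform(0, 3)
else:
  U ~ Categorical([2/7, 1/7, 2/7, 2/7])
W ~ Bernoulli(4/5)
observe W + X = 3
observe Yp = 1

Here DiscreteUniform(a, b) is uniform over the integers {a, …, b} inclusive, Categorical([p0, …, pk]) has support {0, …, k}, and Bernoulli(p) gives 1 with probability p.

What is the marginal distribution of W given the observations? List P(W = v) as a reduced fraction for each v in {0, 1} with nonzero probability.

Enumerate traces; 24 have nonzero weight after conditioning:
  (X=2, Z=0, Y=1, U=0, W=1) weight 16/945
  (X=2, Z=0, Y=1, U=1, W=1) weight 8/945
  (X=2, Z=0, Y=1, U=2, W=1) weight 16/945
  (X=2, Z=0, Y=1, U=3, W=1) weight 16/945
  (X=2, Z=1, Y=1, U=0, W=1) weight 16/945
  (X=2, Z=1, Y=1, U=1, W=1) weight 8/945
  (X=2, Z=1, Y=1, U=2, W=1) weight 16/945
  (X=2, Z=1, Y=1, U=3, W=1) weight 16/945
  (X=3, Z=0, Y=0, U=0, W=0) weight 1/420
  … 15 more
Group by W:
  weight(W=0) = 1/35
  weight(W=1) = 8/45
Total weight = 1/35 + 8/45 = 13/63
P(W=0 | obs) = 1/35 / 13/63 = 9/65
P(W=1 | obs) = 8/45 / 13/63 = 56/65

P(W=0) = 9/65, P(W=1) = 56/65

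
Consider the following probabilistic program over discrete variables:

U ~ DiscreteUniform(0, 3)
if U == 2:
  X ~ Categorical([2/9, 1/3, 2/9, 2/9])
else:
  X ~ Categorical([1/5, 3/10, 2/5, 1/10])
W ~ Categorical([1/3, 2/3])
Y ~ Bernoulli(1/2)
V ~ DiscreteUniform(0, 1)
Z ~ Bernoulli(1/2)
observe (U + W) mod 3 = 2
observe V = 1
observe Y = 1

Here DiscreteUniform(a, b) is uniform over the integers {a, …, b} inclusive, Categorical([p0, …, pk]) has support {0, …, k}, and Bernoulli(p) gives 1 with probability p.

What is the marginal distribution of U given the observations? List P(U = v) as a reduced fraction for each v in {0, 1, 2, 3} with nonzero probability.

Enumerate traces; 16 have nonzero weight after conditioning:
  (U=1, X=0, W=1, Y=1, V=1, Z=0) weight 1/240
  (U=1, X=0, W=1, Y=1, V=1, Z=1) weight 1/240
  (U=1, X=1, W=1, Y=1, V=1, Z=0) weight 1/160
  (U=1, X=1, W=1, Y=1, V=1, Z=1) weight 1/160
  (U=1, X=2, W=1, Y=1, V=1, Z=0) weight 1/120
  (U=1, X=2, W=1, Y=1, V=1, Z=1) weight 1/120
  (U=1, X=3, W=1, Y=1, V=1, Z=0) weight 1/480
  (U=1, X=3, W=1, Y=1, V=1, Z=1) weight 1/480
  (U=2, X=0, W=0, Y=1, V=1, Z=0) weight 1/432
  … 7 more
Group by U:
  weight(U=1) = 1/24
  weight(U=2) = 1/48
Total weight = 1/24 + 1/48 = 1/16
P(U=1 | obs) = 1/24 / 1/16 = 2/3
P(U=2 | obs) = 1/48 / 1/16 = 1/3

P(U=1) = 2/3, P(U=2) = 1/3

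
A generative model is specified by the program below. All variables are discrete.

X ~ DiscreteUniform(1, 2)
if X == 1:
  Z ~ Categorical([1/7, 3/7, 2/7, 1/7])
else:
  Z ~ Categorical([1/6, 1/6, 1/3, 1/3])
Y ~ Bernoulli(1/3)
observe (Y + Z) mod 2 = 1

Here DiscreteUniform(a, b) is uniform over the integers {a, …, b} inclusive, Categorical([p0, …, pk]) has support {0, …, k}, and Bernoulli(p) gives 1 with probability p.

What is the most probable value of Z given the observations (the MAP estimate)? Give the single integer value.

Enumerate traces; 8 have nonzero weight after conditioning:
  (X=1, Z=0, Y=1) weight 1/42
  (X=1, Z=1, Y=0) weight 1/7
  (X=1, Z=2, Y=1) weight 1/21
  (X=1, Z=3, Y=0) weight 1/21
  (X=2, Z=0, Y=1) weight 1/36
  (X=2, Z=1, Y=0) weight 1/18
  (X=2, Z=2, Y=1) weight 1/18
  (X=2, Z=3, Y=0) weight 1/9
Group by Z:
  weight(Z=0) = 13/252
  weight(Z=1) = 25/126
  weight(Z=2) = 13/126
  weight(Z=3) = 10/63
Total weight = 13/252 + 25/126 + 13/126 + 10/63 = 43/84
P(Z=0 | obs) = 13/252 / 43/84 = 13/129
P(Z=1 | obs) = 25/126 / 43/84 = 50/129
P(Z=2 | obs) = 13/126 / 43/84 = 26/129
P(Z=3 | obs) = 10/63 / 43/84 = 40/129
argmax = 1

argmax_v P(Z = v | obs) = 1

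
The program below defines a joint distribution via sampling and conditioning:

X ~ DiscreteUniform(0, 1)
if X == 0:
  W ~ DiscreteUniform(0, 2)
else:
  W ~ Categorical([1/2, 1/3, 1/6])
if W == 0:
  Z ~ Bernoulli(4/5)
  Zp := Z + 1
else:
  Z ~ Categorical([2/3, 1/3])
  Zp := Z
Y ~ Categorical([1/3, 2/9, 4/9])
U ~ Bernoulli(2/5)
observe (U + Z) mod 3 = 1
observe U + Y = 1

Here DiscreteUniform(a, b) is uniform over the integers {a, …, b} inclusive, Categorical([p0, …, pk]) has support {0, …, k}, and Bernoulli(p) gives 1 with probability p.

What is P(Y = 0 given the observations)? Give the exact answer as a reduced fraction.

Enumerate traces; 12 have nonzero weight after conditioning:
  (X=0, W=0, Z=0, Y=0, U=1) weight 1/225
  (X=0, W=0, Z=1, Y=1, U=0) weight 4/225
  (X=0, W=1, Z=0, Y=0, U=1) weight 2/135
  (X=0, W=1, Z=1, Y=1, U=0) weight 1/135
  (X=0, W=2, Z=0, Y=0, U=1) weight 2/135
  (X=0, W=2, Z=1, Y=1, U=0) weight 1/135
  (X=1, W=0, Z=0, Y=0, U=1) weight 1/150
  (X=1, W=0, Z=1, Y=1, U=0) weight 2/75
  … 4 more
Group by Y:
  weight(Y=0) = 17/270
  weight(Y=1) = 19/270
Total weight = 17/270 + 19/270 = 2/15
P(Y=0 | obs) = 17/270 / 2/15 = 17/36
P(Y=1 | obs) = 19/270 / 2/15 = 19/36

P(Y = 0 | obs) = 17/36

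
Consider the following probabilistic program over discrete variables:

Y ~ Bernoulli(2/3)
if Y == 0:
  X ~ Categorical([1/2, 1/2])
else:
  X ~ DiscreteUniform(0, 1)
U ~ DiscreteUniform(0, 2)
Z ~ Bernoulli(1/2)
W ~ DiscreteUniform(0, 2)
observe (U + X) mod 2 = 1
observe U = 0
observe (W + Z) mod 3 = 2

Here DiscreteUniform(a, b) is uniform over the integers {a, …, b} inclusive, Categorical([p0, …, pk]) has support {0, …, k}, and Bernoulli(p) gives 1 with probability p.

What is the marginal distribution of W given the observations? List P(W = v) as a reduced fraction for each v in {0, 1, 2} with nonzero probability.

P(W=1) = 1/2, P(W=2) = 1/2

Enumerate traces; 4 have nonzero weight after conditioning:
  (Y=0, X=1, U=0, Z=0, W=2) weight 1/108
  (Y=0, X=1, U=0, Z=1, W=1) weight 1/108
  (Y=1, X=1, U=0, Z=0, W=2) weight 1/54
  (Y=1, X=1, U=0, Z=1, W=1) weight 1/54
Group by W:
  weight(W=1) = 1/36
  weight(W=2) = 1/36
Total weight = 1/36 + 1/36 = 1/18
P(W=1 | obs) = 1/36 / 1/18 = 1/2
P(W=2 | obs) = 1/36 / 1/18 = 1/2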